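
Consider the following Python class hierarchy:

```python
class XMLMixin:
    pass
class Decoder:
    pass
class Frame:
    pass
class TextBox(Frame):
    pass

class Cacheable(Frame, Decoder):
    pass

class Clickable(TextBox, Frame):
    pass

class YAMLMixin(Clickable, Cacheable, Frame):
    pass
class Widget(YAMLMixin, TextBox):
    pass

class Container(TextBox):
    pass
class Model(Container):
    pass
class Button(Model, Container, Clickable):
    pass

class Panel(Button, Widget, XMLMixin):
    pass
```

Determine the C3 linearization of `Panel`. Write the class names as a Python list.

[Panel, Button, Model, Container, Widget, YAMLMixin, Clickable, TextBox, Cacheable, Frame, Decoder, XMLMixin, object]

L[Panel] = Panel + merge(L[Button], L[Widget], L[XMLMixin], [Button Widget XMLMixin])
  take Button:  [Button Model Container Clickable TextBox Frame object] + [Widget YAMLMixin Clickable TextBox Cacheable Frame Decoder object] + [XMLMixin object] + [Button Widget XMLMixin]
  take Model:  [Model Container Clickable TextBox Frame object] + [Widget YAMLMixin Clickable TextBox Cacheable Frame Decoder object] + [XMLMixin object] + [Widget XMLMixin]
  take Container:  [Container Clickable TextBox Frame object] + [Widget YAMLMixin Clickable TextBox Cacheable Frame Decoder object] + [XMLMixin object] + [Widget XMLMixin]
  take Widget:  [Clickable TextBox Frame object] + [Widget YAMLMixin Clickable TextBox Cacheable Frame Decoder object] + [XMLMixin object] + [Widget XMLMixin]
  take YAMLMixin:  [Clickable TextBox Frame object] + [YAMLMixin Clickable TextBox Cacheable Frame Decoder object] + [XMLMixin object] + [XMLMixin]
  take Clickable:  [Clickable TextBox Frame object] + [Clickable TextBox Cacheable Frame Decoder object] + [XMLMixin object] + [XMLMixin]
  take TextBox:  [TextBox Frame object] + [TextBox Cacheable Frame Decoder object] + [XMLMixin object] + [XMLMixin]
  take Cacheable:  [Frame object] + [Cacheable Frame Decoder object] + [XMLMixin object] + [XMLMixin]
  take Frame:  [Frame object] + [Frame Decoder object] + [XMLMixin object] + [XMLMixin]
  take Decoder:  [object] + [Decoder object] + [XMLMixin object] + [XMLMixin]
  take XMLMixin:  [object] + [object] + [XMLMixin object] + [XMLMixin]
  take object:  [object] + [object] + [object]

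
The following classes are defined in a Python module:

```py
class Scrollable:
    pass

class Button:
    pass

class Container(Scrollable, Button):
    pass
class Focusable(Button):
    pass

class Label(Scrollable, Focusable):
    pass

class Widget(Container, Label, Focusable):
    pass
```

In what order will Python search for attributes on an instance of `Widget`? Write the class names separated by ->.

Widget -> Container -> Label -> Scrollable -> Focusable -> Button -> object

L[Widget] = Widget + merge(L[Container], L[Label], L[Focusable], [Container Label Focusable])
  take Container:  [Container Scrollable Button object] + [Label Scrollable Focusable Button object] + [Focusable Button object] + [Container Label Focusable]
  take Label:  [Scrollable Button object] + [Label Scrollable Focusable Button object] + [Focusable Button object] + [Label Focusable]
  take Scrollable:  [Scrollable Button object] + [Scrollable Focusable Button object] + [Focusable Button object] + [Focusable]
  take Focusable:  [Button object] + [Focusable Button object] + [Focusable Button object] + [Focusable]
  take Button:  [Button object] + [Button object] + [Button object]
  take object:  [object] + [object] + [object]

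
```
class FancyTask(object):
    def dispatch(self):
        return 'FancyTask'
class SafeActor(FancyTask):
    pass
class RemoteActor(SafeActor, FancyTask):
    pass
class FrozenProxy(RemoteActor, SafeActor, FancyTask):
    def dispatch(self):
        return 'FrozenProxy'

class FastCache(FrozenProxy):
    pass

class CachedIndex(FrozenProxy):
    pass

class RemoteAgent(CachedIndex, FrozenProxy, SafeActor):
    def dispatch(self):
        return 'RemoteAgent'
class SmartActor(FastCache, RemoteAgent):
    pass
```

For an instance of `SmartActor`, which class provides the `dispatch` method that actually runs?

L[SmartActor] = SmartActor + merge(L[FastCache], L[RemoteAgent], [FastCache RemoteAgent])
  take FastCache:  [FastCache FrozenProxy RemoteActor SafeActor FancyTask object] + [RemoteAgent CachedIndex FrozenProxy RemoteActor SafeActor FancyTask object] + [FastCache RemoteAgent]
  take RemoteAgent:  [FrozenProxy RemoteActor SafeActor FancyTask object] + [RemoteAgent CachedIndex FrozenProxy RemoteActor SafeActor FancyTask object] + [RemoteAgent]
  take CachedIndex:  [FrozenProxy RemoteActor SafeActor FancyTask object] + [CachedIndex FrozenProxy RemoteActor SafeActor FancyTask object]
  take FrozenProxy:  [FrozenProxy RemoteActor SafeActor FancyTask object] + [FrozenProxy RemoteActor SafeActor FancyTask object]
  take RemoteActor:  [RemoteActor SafeActor FancyTask object] + [RemoteActor SafeActor FancyTask object]
  take SafeActor:  [SafeActor FancyTask object] + [SafeActor FancyTask object]
  take FancyTask:  [FancyTask object] + [FancyTask object]
  take object:  [object] + [object]
MRO: SmartActor FastCache RemoteAgent CachedIndex FrozenProxy RemoteActor SafeActor FancyTask object
dispatch is defined in: FancyTask, FrozenProxy, RemoteAgent. First along the MRO is RemoteAgent.

RemoteAgent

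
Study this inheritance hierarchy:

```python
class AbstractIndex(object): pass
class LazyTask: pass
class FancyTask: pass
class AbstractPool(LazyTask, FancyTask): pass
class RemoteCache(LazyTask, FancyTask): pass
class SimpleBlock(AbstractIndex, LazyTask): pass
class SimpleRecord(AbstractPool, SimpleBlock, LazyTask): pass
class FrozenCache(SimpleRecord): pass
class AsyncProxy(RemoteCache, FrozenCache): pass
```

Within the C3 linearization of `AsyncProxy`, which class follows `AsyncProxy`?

RemoteCache

L[AsyncProxy] = AsyncProxy + merge(L[RemoteCache], L[FrozenCache], [RemoteCache FrozenCache])
  take RemoteCache:  [RemoteCache LazyTask FancyTask object] + [FrozenCache SimpleRecord AbstractPool SimpleBlock AbstractIndex LazyTask FancyTask object] + [RemoteCache FrozenCache]
  take FrozenCache:  [LazyTask FancyTask object] + [FrozenCache SimpleRecord AbstractPool SimpleBlock AbstractIndex LazyTask FancyTask object] + [FrozenCache]
  take SimpleRecord:  [LazyTask FancyTask object] + [SimpleRecord AbstractPool SimpleBlock AbstractIndex LazyTask FancyTask object]
  take AbstractPool:  [LazyTask FancyTask object] + [AbstractPool SimpleBlock AbstractIndex LazyTask FancyTask object]
  take SimpleBlock:  [LazyTask FancyTask object] + [SimpleBlock AbstractIndex LazyTask FancyTask object]
  take AbstractIndex:  [LazyTask FancyTask object] + [AbstractIndex LazyTask FancyTask object]
  take LazyTask:  [LazyTask FancyTask object] + [LazyTask FancyTask object]
  take FancyTask:  [FancyTask object] + [FancyTask object]
  take object:  [object] + [object]
MRO: AsyncProxy RemoteCache FrozenCache SimpleRecord AbstractPool SimpleBlock AbstractIndex LazyTask FancyTask object
AsyncProxy is at position 0; next is RemoteCache.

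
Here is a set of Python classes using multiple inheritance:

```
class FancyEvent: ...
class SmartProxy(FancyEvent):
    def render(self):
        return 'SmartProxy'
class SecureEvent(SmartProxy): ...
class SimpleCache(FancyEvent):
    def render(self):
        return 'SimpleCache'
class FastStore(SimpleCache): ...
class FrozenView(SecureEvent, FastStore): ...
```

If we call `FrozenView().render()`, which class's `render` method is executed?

SmartProxy

L[FrozenView] = FrozenView + merge(L[SecureEvent], L[FastStore], [SecureEvent FastStore])
  take SecureEvent:  [SecureEvent SmartProxy FancyEvent object] + [FastStore SimpleCache FancyEvent object] + [SecureEvent FastStore]
  take SmartProxy:  [SmartProxy FancyEvent object] + [FastStore SimpleCache FancyEvent object] + [FastStore]
  take FastStore:  [FancyEvent object] + [FastStore SimpleCache FancyEvent object] + [FastStore]
  take SimpleCache:  [FancyEvent object] + [SimpleCache FancyEvent object]
  take FancyEvent:  [FancyEvent object] + [FancyEvent object]
  take object:  [object] + [object]
MRO: FrozenView SecureEvent SmartProxy FastStore SimpleCache FancyEvent object
render is defined in: SimpleCache, SmartProxy. First along the MRO is SmartProxy.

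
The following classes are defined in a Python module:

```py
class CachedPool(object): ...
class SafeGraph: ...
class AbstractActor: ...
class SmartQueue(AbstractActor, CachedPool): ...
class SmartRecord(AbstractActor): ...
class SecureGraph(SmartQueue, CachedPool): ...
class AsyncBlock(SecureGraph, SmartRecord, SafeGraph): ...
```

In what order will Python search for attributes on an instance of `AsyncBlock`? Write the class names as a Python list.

[AsyncBlock, SecureGraph, SmartQueue, SmartRecord, AbstractActor, CachedPool, SafeGraph, object]

L[AsyncBlock] = AsyncBlock + merge(L[SecureGraph], L[SmartRecord], L[SafeGraph], [SecureGraph SmartRecord SafeGraph])
  take SecureGraph:  [SecureGraph SmartQueue AbstractActor CachedPool object] + [SmartRecord AbstractActor object] + [SafeGraph object] + [SecureGraph SmartRecord SafeGraph]
  take SmartQueue:  [SmartQueue AbstractActor CachedPool object] + [SmartRecord AbstractActor object] + [SafeGraph object] + [SmartRecord SafeGraph]
  take SmartRecord:  [AbstractActor CachedPool object] + [SmartRecord AbstractActor object] + [SafeGraph object] + [SmartRecord SafeGraph]
  take AbstractActor:  [AbstractActor CachedPool object] + [AbstractActor object] + [SafeGraph object] + [SafeGraph]
  take CachedPool:  [CachedPool object] + [object] + [SafeGraph object] + [SafeGraph]
  take SafeGraph:  [object] + [object] + [SafeGraph object] + [SafeGraph]
  take object:  [object] + [object] + [object]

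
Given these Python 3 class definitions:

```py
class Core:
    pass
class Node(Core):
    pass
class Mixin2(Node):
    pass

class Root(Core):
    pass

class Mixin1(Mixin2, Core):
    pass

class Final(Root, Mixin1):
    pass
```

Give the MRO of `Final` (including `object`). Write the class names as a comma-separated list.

Final, Root, Mixin1, Mixin2, Node, Core, object

L[Final] = Final + merge(L[Root], L[Mixin1], [Root Mixin1])
  take Root:  [Root Core object] + [Mixin1 Mixin2 Node Core object] + [Root Mixin1]
  take Mixin1:  [Core object] + [Mixin1 Mixin2 Node Core object] + [Mixin1]
  take Mixin2:  [Core object] + [Mixin2 Node Core object]
  take Node:  [Core object] + [Node Core object]
  take Core:  [Core object] + [Core object]
  take object:  [object] + [object]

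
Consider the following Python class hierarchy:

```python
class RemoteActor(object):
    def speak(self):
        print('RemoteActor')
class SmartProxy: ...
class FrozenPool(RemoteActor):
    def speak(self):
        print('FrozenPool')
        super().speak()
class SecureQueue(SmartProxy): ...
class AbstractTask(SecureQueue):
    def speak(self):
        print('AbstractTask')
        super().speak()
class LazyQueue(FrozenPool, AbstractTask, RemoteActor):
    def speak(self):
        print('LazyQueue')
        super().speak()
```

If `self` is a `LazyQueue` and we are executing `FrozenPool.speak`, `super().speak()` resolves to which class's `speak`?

L[LazyQueue] = LazyQueue + merge(L[FrozenPool], L[AbstractTask], L[RemoteActor], [FrozenPool AbstractTask RemoteActor])
  take FrozenPool:  [FrozenPool RemoteActor object] + [AbstractTask SecureQueue SmartProxy object] + [RemoteActor object] + [FrozenPool AbstractTask RemoteActor]
  take AbstractTask:  [RemoteActor object] + [AbstractTask SecureQueue SmartProxy object] + [RemoteActor object] + [AbstractTask RemoteActor]
  take RemoteActor:  [RemoteActor object] + [SecureQueue SmartProxy object] + [RemoteActor object] + [RemoteActor]
  take SecureQueue:  [object] + [SecureQueue SmartProxy object] + [object]
  take SmartProxy:  [object] + [SmartProxy object] + [object]
  take object:  [object] + [object] + [object]
MRO: LazyQueue FrozenPool AbstractTask RemoteActor SecureQueue SmartProxy object
super() in FrozenPool.speak on a LazyQueue instance goes to the class after FrozenPool in LazyQueue's MRO: AbstractTask.

AbstractTask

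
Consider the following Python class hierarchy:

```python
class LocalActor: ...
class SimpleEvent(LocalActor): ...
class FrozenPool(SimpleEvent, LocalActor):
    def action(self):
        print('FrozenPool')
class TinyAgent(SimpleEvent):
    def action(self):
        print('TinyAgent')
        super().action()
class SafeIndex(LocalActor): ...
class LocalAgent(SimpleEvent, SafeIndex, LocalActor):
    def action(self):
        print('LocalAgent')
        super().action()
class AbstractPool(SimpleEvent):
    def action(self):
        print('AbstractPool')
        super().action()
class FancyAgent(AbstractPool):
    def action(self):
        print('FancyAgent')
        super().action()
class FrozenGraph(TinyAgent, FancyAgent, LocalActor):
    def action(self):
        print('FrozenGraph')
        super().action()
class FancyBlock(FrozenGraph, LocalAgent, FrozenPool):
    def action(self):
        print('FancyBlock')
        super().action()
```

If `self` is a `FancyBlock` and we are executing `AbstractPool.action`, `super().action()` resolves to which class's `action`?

LocalAgent

L[FancyBlock] = FancyBlock + merge(L[FrozenGraph], L[LocalAgent], L[FrozenPool], [FrozenGraph LocalAgent FrozenPool])
  take FrozenGraph:  [FrozenGraph TinyAgent FancyAgent AbstractPool SimpleEvent LocalActor object] + [LocalAgent SimpleEvent SafeIndex LocalActor object] + [FrozenPool SimpleEvent LocalActor object] + [FrozenGraph LocalAgent FrozenPool]
  take TinyAgent:  [TinyAgent FancyAgent AbstractPool SimpleEvent LocalActor object] + [LocalAgent SimpleEvent SafeIndex LocalActor object] + [FrozenPool SimpleEvent LocalActor object] + [LocalAgent FrozenPool]
  take FancyAgent:  [FancyAgent AbstractPool SimpleEvent LocalActor object] + [LocalAgent SimpleEvent SafeIndex LocalActor object] + [FrozenPool SimpleEvent LocalActor object] + [LocalAgent FrozenPool]
  take AbstractPool:  [AbstractPool SimpleEvent LocalActor object] + [LocalAgent SimpleEvent SafeIndex LocalActor object] + [FrozenPool SimpleEvent LocalActor object] + [LocalAgent FrozenPool]
  take LocalAgent:  [SimpleEvent LocalActor object] + [LocalAgent SimpleEvent SafeIndex LocalActor object] + [FrozenPool SimpleEvent LocalActor object] + [LocalAgent FrozenPool]
  take FrozenPool:  [SimpleEvent LocalActor object] + [SimpleEvent SafeIndex LocalActor object] + [FrozenPool SimpleEvent LocalActor object] + [FrozenPool]
  take SimpleEvent:  [SimpleEvent LocalActor object] + [SimpleEvent SafeIndex LocalActor object] + [SimpleEvent LocalActor object]
  take SafeIndex:  [LocalActor object] + [SafeIndex LocalActor object] + [LocalActor object]
  take LocalActor:  [LocalActor object] + [LocalActor object] + [LocalActor object]
  take object:  [object] + [object] + [object]
MRO: FancyBlock FrozenGraph TinyAgent FancyAgent AbstractPool LocalAgent FrozenPool SimpleEvent SafeIndex LocalActor object
super() in AbstractPool.action on a FancyBlock instance goes to the class after AbstractPool in FancyBlock's MRO: LocalAgent.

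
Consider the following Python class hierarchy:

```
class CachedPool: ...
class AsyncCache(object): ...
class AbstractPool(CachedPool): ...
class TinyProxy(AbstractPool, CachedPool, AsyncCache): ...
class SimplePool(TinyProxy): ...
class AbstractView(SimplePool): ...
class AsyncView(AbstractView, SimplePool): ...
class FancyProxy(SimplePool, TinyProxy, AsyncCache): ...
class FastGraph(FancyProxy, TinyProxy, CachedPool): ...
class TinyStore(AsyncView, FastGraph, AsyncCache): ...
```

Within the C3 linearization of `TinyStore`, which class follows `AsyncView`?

L[TinyStore] = TinyStore + merge(L[AsyncView], L[FastGraph], L[AsyncCache], [AsyncView FastGraph AsyncCache])
  take AsyncView:  [AsyncView AbstractView SimplePool TinyProxy AbstractPool CachedPool AsyncCache object] + [FastGraph FancyProxy SimplePool TinyProxy AbstractPool CachedPool AsyncCache object] + [AsyncCache object] + [AsyncView FastGraph AsyncCache]
  take AbstractView:  [AbstractView SimplePool TinyProxy AbstractPool CachedPool AsyncCache object] + [FastGraph FancyProxy SimplePool TinyProxy AbstractPool CachedPool AsyncCache object] + [AsyncCache object] + [FastGraph AsyncCache]
  take FastGraph:  [SimplePool TinyProxy AbstractPool CachedPool AsyncCache object] + [FastGraph FancyProxy SimplePool TinyProxy AbstractPool CachedPool AsyncCache object] + [AsyncCache object] + [FastGraph AsyncCache]
  take FancyProxy:  [SimplePool TinyProxy AbstractPool CachedPool AsyncCache object] + [FancyProxy SimplePool TinyProxy AbstractPool CachedPool AsyncCache object] + [AsyncCache object] + [AsyncCache]
  take SimplePool:  [SimplePool TinyProxy AbstractPool CachedPool AsyncCache object] + [SimplePool TinyProxy AbstractPool CachedPool AsyncCache object] + [AsyncCache object] + [AsyncCache]
  take TinyProxy:  [TinyProxy AbstractPool CachedPool AsyncCache object] + [TinyProxy AbstractPool CachedPool AsyncCache object] + [AsyncCache object] + [AsyncCache]
  take AbstractPool:  [AbstractPool CachedPool AsyncCache object] + [AbstractPool CachedPool AsyncCache object] + [AsyncCache object] + [AsyncCache]
  take CachedPool:  [CachedPool AsyncCache object] + [CachedPool AsyncCache object] + [AsyncCache object] + [AsyncCache]
  take AsyncCache:  [AsyncCache object] + [AsyncCache object] + [AsyncCache object] + [AsyncCache]
  take object:  [object] + [object] + [object]
MRO: TinyStore AsyncView AbstractView FastGraph FancyProxy SimplePool TinyProxy AbstractPool CachedPool AsyncCache object
AsyncView is at position 1; next is AbstractView.

AbstractView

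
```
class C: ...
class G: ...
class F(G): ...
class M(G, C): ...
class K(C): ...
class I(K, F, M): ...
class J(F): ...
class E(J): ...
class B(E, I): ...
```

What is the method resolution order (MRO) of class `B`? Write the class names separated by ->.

L[B] = B + merge(L[E], L[I], [E I])
  take E:  [E J F G object] + [I K F M G C object] + [E I]
  take J:  [J F G object] + [I K F M G C object] + [I]
  take I:  [F G object] + [I K F M G C object] + [I]
  take K:  [F G object] + [K F M G C object]
  take F:  [F G object] + [F M G C object]
  take M:  [G object] + [M G C object]
  take G:  [G object] + [G C object]
  take C:  [object] + [C object]
  take object:  [object] + [object]

B -> E -> J -> I -> K -> F -> M -> G -> C -> object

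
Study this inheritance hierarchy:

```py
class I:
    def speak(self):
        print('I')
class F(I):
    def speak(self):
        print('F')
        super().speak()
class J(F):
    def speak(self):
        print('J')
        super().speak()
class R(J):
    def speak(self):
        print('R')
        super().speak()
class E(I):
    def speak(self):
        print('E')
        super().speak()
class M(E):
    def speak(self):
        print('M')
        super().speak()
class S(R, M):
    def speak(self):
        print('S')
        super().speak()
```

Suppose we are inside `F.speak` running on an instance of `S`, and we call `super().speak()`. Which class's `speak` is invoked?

M

L[S] = S + merge(L[R], L[M], [R M])
  take R:  [R J F I object] + [M E I object] + [R M]
  take J:  [J F I object] + [M E I object] + [M]
  take F:  [F I object] + [M E I object] + [M]
  take M:  [I object] + [M E I object] + [M]
  take E:  [I object] + [E I object]
  take I:  [I object] + [I object]
  take object:  [object] + [object]
MRO: S R J F M E I object
super() in F.speak on a S instance goes to the class after F in S's MRO: M.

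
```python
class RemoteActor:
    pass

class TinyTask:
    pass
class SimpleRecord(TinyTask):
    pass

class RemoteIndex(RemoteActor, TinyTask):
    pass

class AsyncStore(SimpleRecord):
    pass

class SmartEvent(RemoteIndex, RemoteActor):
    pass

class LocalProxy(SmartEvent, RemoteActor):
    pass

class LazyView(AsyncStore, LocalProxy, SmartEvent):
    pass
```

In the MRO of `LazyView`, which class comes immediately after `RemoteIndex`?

L[LazyView] = LazyView + merge(L[AsyncStore], L[LocalProxy], L[SmartEvent], [AsyncStore LocalProxy SmartEvent])
  take AsyncStore:  [AsyncStore SimpleRecord TinyTask object] + [LocalProxy SmartEvent RemoteIndex RemoteActor TinyTask object] + [SmartEvent RemoteIndex RemoteActor TinyTask object] + [AsyncStore LocalProxy SmartEvent]
  take SimpleRecord:  [SimpleRecord TinyTask object] + [LocalProxy SmartEvent RemoteIndex RemoteActor TinyTask object] + [SmartEvent RemoteIndex RemoteActor TinyTask object] + [LocalProxy SmartEvent]
  take LocalProxy:  [TinyTask object] + [LocalProxy SmartEvent RemoteIndex RemoteActor TinyTask object] + [SmartEvent RemoteIndex RemoteActor TinyTask object] + [LocalProxy SmartEvent]
  take SmartEvent:  [TinyTask object] + [SmartEvent RemoteIndex RemoteActor TinyTask object] + [SmartEvent RemoteIndex RemoteActor TinyTask object] + [SmartEvent]
  take RemoteIndex:  [TinyTask object] + [RemoteIndex RemoteActor TinyTask object] + [RemoteIndex RemoteActor TinyTask object]
  take RemoteActor:  [TinyTask object] + [RemoteActor TinyTask object] + [RemoteActor TinyTask object]
  take TinyTask:  [TinyTask object] + [TinyTask object] + [TinyTask object]
  take object:  [object] + [object] + [object]
MRO: LazyView AsyncStore SimpleRecord LocalProxy SmartEvent RemoteIndex RemoteActor TinyTask object
RemoteIndex is at position 5; next is RemoteActor.

RemoteActor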